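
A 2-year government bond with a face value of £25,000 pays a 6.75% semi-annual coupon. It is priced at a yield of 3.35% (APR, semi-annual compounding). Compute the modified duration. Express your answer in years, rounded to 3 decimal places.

Periodic yield y = 0.01675. First find Macaulay duration:
  t   CF        PV=CF/(1+0.01675)^t    t·PV
  1       843.75       829.8500       829.8500
  2       843.75       816.1790     1,632.3580
  3       843.75       802.7332     2,408.1997
  4    25,843.75    24,182.3669    96,729.4678
  Σ                 26,631.1292   101,599.8755
P = 26,631.1292; Macaulay duration = 101,599.8755 / 26,631.1292 = 3.81508 half-year periods = 1.90754 years.
Modified duration = D_Mac / (1 + y) = 1.90754 / 1.01675 = 1.87611 years.

1.876 years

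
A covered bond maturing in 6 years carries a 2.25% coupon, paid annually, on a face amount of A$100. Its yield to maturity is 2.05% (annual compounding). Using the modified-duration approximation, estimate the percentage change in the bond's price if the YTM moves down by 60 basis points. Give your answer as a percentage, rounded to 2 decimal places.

+3.34%

Periodic yield y = 0.0205. Modified duration first:
  t   CF        PV=CF/(1+0.0205)^t    t·PV
  1         2.25         2.2048         2.2048
  2         2.25         2.1605         4.3210
  3         2.25         2.1171         6.3513
  4         2.25         2.0746         8.2983
  5         2.25         2.0329        10.1645
  6       102.25        90.5285       543.1709
  Σ                    101.1184       574.5109
P = 101.1184; D_Mac = 5.68157 yrs; D_mod = 5.68157/(1+0.0205) = 5.56743 yrs.
ΔP/P ≈ -D_mod · Δy = -5.56743 × (-0.006) = +0.033405 = +3.3405%.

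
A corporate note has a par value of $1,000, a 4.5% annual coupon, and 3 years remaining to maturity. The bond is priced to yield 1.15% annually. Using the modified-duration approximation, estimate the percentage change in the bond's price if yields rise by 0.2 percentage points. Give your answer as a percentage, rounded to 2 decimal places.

-0.57%

Periodic yield y = 0.0115. Modified duration first:
  t   CF        PV=CF/(1+0.0115)^t    t·PV
  1        45.00        44.4884        44.4884
  2        45.00        43.9826        87.9652
  3     1,045.00     1,009.7611     3,029.2833
  Σ                  1,098.2321     3,161.7368
P = 1,098.2321; D_Mac = 2.87893 yrs; D_mod = 2.87893/(1+0.0115) = 2.84620 yrs.
ΔP/P ≈ -D_mod · Δy = -2.84620 × (+0.002) = -0.005692 = -0.5692%.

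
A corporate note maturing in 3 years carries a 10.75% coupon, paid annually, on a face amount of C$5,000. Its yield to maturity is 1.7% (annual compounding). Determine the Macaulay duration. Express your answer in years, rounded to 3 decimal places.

Periodic yield y = 0.017. Discount each cash flow and weight by its year:
  t   CF        PV=CF/(1+0.017)^t    t·PV
  1       537.50       528.5152       528.5152
  2       537.50       519.6807     1,039.3613
  3     5,537.50     5,264.4242    15,793.2727
  Σ                  6,312.6202    17,361.1493
Price P = Σ PV = 6,312.6202.
Macaulay duration = Σ(t·PV) / P = 17,361.1493 / 6,312.6202 = 2.75023 years.

2.750 years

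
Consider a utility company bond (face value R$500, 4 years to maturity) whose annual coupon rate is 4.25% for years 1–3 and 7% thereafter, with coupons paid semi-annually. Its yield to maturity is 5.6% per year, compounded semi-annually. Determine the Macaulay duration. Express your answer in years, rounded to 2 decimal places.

Periodic yield y = 0.028. Discount each cash flow and weight by its period:
  t   CF        PV=CF/(1+0.028)^t    t·PV
  1       10.625        10.3356        10.3356
  2       10.625        10.0541        20.1082
  3       10.625         9.7802        29.3407
  4       10.625         9.5139        38.0554
  5       10.625         9.2547        46.2736
  6       10.625         9.0026        54.0159
  7       17.500        14.4240       100.9681
  8      517.500       414.9210     3,319.3682
  Σ                    487.2862     3,618.4657
Price P = Σ PV = 487.2862.
Macaulay duration = Σ(t·PV) / P = 3,618.4657 / 487.2862 = 7.42575 half-year periods.
In years: 7.42575 / 2 = 3.71288 years.

3.71 years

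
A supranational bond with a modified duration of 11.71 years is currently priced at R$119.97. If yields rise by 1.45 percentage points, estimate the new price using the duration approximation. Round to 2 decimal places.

R$99.60

Duration approximation: ΔP/P ≈ -D_mod · Δy = -11.71 × (+0.0145) = -0.169795.
New price ≈ 119.97 × (1 - 0.169795) = 99.59969385.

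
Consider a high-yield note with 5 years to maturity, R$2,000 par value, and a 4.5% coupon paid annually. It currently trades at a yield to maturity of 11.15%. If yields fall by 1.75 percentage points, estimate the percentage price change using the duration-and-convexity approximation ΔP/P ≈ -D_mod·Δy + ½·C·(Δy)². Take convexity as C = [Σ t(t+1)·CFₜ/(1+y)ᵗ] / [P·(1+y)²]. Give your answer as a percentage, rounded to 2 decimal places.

With y = 0.1115:
  t   CF        PV=CF/(1+0.1115)^t    t·PV        t(t+1)·PV
  1        90.00        80.9717        80.9717         161.9433
  2        90.00        72.8490       145.6980         437.0940
  3        90.00        65.5412       196.6235         786.4939
  4        90.00        58.9664       235.8656       1,179.3281
  5     2,090.00     1,231.9666     6,159.8332      36,958.9995
  Σ                  1,510.2949     6,818.9920      39,523.8587
P = 1,510.2949; D_Mac = 4.51501 yrs; D_mod = 4.06208 yrs; C = 21.18257.
Duration effect: -4.06208 × (-0.0175) = +0.071086
Convexity effect: 0.5 × 21.18257 × (-0.0175)² = +0.0032436
ΔP/P ≈ +0.071086 + 0.0032436 = +0.074330 = +7.4330%.

+7.43%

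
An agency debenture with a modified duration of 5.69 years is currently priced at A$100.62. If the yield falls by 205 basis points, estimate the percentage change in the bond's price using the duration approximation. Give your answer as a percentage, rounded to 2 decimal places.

+11.66%

Duration approximation: ΔP/P ≈ -D_mod · Δy = -5.69 × (-0.0205) = +0.116645.
As a percentage: +11.6645%.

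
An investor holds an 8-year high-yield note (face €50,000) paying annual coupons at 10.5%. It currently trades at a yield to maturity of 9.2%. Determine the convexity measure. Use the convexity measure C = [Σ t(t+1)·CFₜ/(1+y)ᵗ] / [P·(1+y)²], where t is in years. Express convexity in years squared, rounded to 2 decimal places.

39.38

With y = 0.092:
  t   CF        PV=CF/(1+0.092)^t    t·PV        t(t+1)·PV
  1     5,250.00     4,807.6923     4,807.6923       9,615.3846
  2     5,250.00     4,402.6486     8,805.2973      26,415.8918
  3     5,250.00     4,031.7295    12,095.1886      48,380.7542
  4     5,250.00     3,692.0600    14,768.2400      73,841.2000
  5     5,250.00     3,381.0073    16,905.0366     101,430.2197
  6     5,250.00     3,096.1606    18,576.9633     130,038.7432
  7     5,250.00     2,835.3119    19,847.1830     158,777.4643
  8    55,250.00    27,324.4340   218,595.4723   1,967,359.2511
  Σ                 53,571.0442   314,401.0734   2,515,858.9090
P = 53,571.0442.
Convexity = Σ t(t+1)·PV / [P·(1+y)²] = 2,515,858.9090 / (53,571.0442 × 1.192464) = 39.38319.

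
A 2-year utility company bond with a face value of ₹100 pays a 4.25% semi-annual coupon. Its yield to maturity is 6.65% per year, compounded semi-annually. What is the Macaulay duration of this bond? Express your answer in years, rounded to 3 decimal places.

1.937 years

Periodic yield y = 0.03325. Discount each cash flow and weight by its period:
  t   CF        PV=CF/(1+0.03325)^t    t·PV
  1        2.125         2.0566         2.0566
  2        2.125         1.9904         3.9809
  3        2.125         1.9264         5.7791
  4      102.125        89.6005       358.4020
  Σ                     95.5739       370.2186
Price P = Σ PV = 95.5739.
Macaulay duration = Σ(t·PV) / P = 370.2186 / 95.5739 = 3.87364 half-year periods.
In years: 3.87364 / 2 = 1.93682 years.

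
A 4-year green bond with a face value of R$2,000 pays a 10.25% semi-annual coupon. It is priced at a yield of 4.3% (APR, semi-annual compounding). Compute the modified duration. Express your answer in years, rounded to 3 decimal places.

Periodic yield y = 0.0215. First find Macaulay duration:
  t   CF        PV=CF/(1+0.0215)^t    t·PV
  1       102.50       100.3426       100.3426
  2       102.50        98.2307       196.4613
  3       102.50        96.1632       288.4895
  4       102.50        94.1392       376.5567
  5       102.50        92.1578       460.7889
  6       102.50        90.2181       541.3086
  7       102.50        88.3192       618.2346
  8     2,102.50     1,773.4912    14,187.9296
  Σ                  2,433.0619    16,770.1118
P = 2,433.0619; Macaulay duration = 16,770.1118 / 2,433.0619 = 6.89260 half-year periods = 3.44630 years.
Modified duration = D_Mac / (1 + y) = 3.44630 / 1.0215 = 3.37376 years.

3.374 years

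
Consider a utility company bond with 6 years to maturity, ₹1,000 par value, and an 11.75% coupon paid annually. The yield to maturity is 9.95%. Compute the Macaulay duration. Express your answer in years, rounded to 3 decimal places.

4.681 years

Periodic yield y = 0.0995. Discount each cash flow and weight by its year:
  t   CF        PV=CF/(1+0.0995)^t    t·PV
  1       117.50       106.8668       106.8668
  2       117.50        97.1958       194.3916
  3       117.50        88.4000       265.1999
  4       117.50        80.4002       321.6007
  5       117.50        73.1243       365.6215
  6     1,117.50       632.5227     3,795.1363
  Σ                  1,078.5097     5,048.8167
Price P = Σ PV = 1,078.5097.
Macaulay duration = Σ(t·PV) / P = 5,048.8167 / 1,078.5097 = 4.68129 years.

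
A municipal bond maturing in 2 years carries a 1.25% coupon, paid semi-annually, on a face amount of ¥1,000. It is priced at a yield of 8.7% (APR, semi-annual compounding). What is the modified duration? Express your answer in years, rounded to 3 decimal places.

Periodic yield y = 0.0435. First find Macaulay duration:
  t   CF        PV=CF/(1+0.0435)^t    t·PV
  1         6.25         5.9895         5.9895
  2         6.25         5.7398        11.4796
  3         6.25         5.5005        16.5015
  4     1,006.25       848.6646     3,394.6583
  Σ                    865.8943     3,428.6289
P = 865.8943; Macaulay duration = 3,428.6289 / 865.8943 = 3.95964 half-year periods = 1.97982 years.
Modified duration = D_Mac / (1 + y) = 1.97982 / 1.0435 = 1.89729 years.

1.897 years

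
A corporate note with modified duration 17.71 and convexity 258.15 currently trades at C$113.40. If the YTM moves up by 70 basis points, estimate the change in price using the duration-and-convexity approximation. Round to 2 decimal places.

-C$13.34

Duration effect: -D_mod·Δy = -17.71 × (+0.007) = -0.123970
Convexity effect: ½·C·(Δy)² = 0.5 × 258.15 × (0.007)² = +0.006324675
ΔP/P ≈ -0.123970 + 0.006324675 = -0.117645325
ΔP ≈ 113.40 × (-0.117645325) = -13.340979855.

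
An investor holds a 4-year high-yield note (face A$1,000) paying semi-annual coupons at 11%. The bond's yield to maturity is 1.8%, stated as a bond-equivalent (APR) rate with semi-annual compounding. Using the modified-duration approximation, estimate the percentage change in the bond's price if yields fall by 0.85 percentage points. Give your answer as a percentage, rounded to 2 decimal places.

+2.90%

Periodic yield y = 0.009. Modified duration first:
  t   CF        PV=CF/(1+0.009)^t    t·PV
  1        55.00        54.5094        54.5094
  2        55.00        54.0232       108.0464
  3        55.00        53.5413       160.6240
  4        55.00        53.0638       212.2550
  5        55.00        52.5904       262.9522
  6        55.00        52.1214       312.7281
  7        55.00        51.6564       361.5951
  8     1,055.00       982.0263     7,856.2106
  Σ                  1,353.5323     9,328.9210
P = 1,353.5323; D_Mac = 6.89228 half-year periods = 3.44614 yrs; D_mod = 3.44614/(1+0.009) = 3.41540 yrs.
ΔP/P ≈ -D_mod · Δy = -3.41540 × (-0.0085) = +0.029031 = +2.9031%.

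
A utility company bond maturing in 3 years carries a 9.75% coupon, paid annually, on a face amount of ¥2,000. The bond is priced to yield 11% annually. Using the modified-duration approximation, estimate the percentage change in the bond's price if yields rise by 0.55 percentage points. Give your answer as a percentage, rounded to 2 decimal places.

-1.36%

Periodic yield y = 0.11. Modified duration first:
  t   CF        PV=CF/(1+0.11)^t    t·PV
  1       195.00       175.6757       175.6757
  2       195.00       158.2664       316.5327
  3     2,195.00     1,604.9651     4,814.8952
  Σ                  1,938.9071     5,307.1037
P = 1,938.9071; D_Mac = 2.73716 yrs; D_mod = 2.73716/(1+0.11) = 2.46591 yrs.
ΔP/P ≈ -D_mod · Δy = -2.46591 × (+0.0055) = -0.013563 = -1.3563%.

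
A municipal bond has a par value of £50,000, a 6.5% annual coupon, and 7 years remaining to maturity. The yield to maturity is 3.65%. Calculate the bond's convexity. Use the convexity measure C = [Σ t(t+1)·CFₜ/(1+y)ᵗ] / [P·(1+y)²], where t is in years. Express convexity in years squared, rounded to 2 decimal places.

With y = 0.0365:
  t   CF        PV=CF/(1+0.0365)^t    t·PV        t(t+1)·PV
  1     3,250.00     3,135.5523     3,135.5523       6,271.1047
  2     3,250.00     3,025.1349     6,050.2698      18,150.8095
  3     3,250.00     2,918.6058     8,755.8174      35,023.2696
  4     3,250.00     2,815.8281    11,263.3123      56,316.5616
  5     3,250.00     2,716.6696    13,583.3482      81,500.0891
  6     3,250.00     2,621.0030    15,726.0182     110,082.1271
  7    53,250.00    41,431.8635   290,023.0444   2,320,184.3555
  Σ                 58,664.6573   348,537.3627   2,627,528.3171
P = 58,664.6573.
Convexity = Σ t(t+1)·PV / [P·(1+y)²] = 2,627,528.3171 / (58,664.6573 × 1.074332) = 41.69003.

41.69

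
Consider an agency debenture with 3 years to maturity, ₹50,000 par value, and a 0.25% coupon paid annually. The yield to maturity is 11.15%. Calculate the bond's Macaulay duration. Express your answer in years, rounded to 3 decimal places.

2.991 years

Periodic yield y = 0.1115. Discount each cash flow and weight by its year:
  t   CF        PV=CF/(1+0.1115)^t    t·PV
  1       125.00       112.4606       112.4606
  2       125.00       101.1792       202.3583
  3    50,125.00    36,502.7837   109,508.3510
  Σ                 36,716.4235   109,823.1699
Price P = Σ PV = 36,716.4235.
Macaulay duration = Σ(t·PV) / P = 109,823.1699 / 36,716.4235 = 2.99112 years.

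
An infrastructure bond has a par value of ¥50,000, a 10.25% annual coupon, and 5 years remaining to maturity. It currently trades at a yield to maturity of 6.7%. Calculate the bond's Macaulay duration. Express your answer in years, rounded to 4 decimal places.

4.2133 years

Periodic yield y = 0.067. Discount each cash flow and weight by its year:
  t   CF        PV=CF/(1+0.067)^t    t·PV
  1     5,125.00     4,803.1865     4,803.1865
  2     5,125.00     4,501.5806     9,003.1612
  3     5,125.00     4,218.9134    12,656.7402
  4     5,125.00     3,953.9957    15,815.9828
  5    55,125.00    39,859.0098   199,295.0489
  Σ                 57,336.6860   241,574.1196
Price P = Σ PV = 57,336.6860.
Macaulay duration = Σ(t·PV) / P = 241,574.1196 / 57,336.6860 = 4.21326 years.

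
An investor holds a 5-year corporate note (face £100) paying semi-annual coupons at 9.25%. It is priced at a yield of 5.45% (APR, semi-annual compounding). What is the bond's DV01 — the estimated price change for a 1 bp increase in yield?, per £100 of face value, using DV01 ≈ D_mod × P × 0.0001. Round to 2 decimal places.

Periodic yield y = 0.02725.
  t   CF        PV=CF/(1+0.02725)^t    t·PV
  1        4.625         4.5023         4.5023
  2        4.625         4.3829         8.7658
  3        4.625         4.2666        12.7998
  4        4.625         4.1534        16.6137
  5        4.625         4.0433        20.2163
  6        4.625         3.9360        23.6160
  7        4.625         3.8316        26.8211
  8        4.625         3.7299        29.8396
  9        4.625         3.6310        32.6790
  10     104.625        79.9602       799.6022
  Σ                    116.4372       975.4558
P = 116.4372; D_Mac = 8.37752 half-year periods = 4.18876 yrs; D_mod = 4.07765 yrs.
DV01 ≈ 4.07765 × 116.4372 × 0.0001 = 0.047479.

£0.05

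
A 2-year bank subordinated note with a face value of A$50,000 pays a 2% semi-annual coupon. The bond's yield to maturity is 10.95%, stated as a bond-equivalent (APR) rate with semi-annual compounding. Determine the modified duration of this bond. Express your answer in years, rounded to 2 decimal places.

1.87 years

Periodic yield y = 0.05475. First find Macaulay duration:
  t   CF        PV=CF/(1+0.05475)^t    t·PV
  1       500.00       474.0460       474.0460
  2       500.00       449.4392       898.8784
  3       500.00       426.1097     1,278.3290
  4    50,500.00    40,803.1077   163,212.4309
  Σ                 42,152.7026   165,863.6843
P = 42,152.7026; Macaulay duration = 165,863.6843 / 42,152.7026 = 3.93483 half-year periods = 1.96741 years.
Modified duration = D_Mac / (1 + y) = 1.96741 / 1.05475 = 1.86529 years.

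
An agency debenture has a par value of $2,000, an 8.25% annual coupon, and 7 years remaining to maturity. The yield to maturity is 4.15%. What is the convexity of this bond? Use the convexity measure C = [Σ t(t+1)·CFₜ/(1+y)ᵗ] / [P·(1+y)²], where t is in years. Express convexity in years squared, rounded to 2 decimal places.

39.43

With y = 0.0415:
  t   CF        PV=CF/(1+0.0415)^t    t·PV        t(t+1)·PV
  1       165.00       158.4253       158.4253         316.8507
  2       165.00       152.1127       304.2253         912.6760
  3       165.00       146.0515       438.1546       1,752.6184
  4       165.00       140.2319       560.9276       2,804.6382
  5       165.00       134.6442       673.2209       4,039.3253
  6       165.00       129.2791       775.6746       5,429.7219
  7     2,165.00     1,628.7071    11,400.9495      91,207.5957
  Σ                  2,489.4518    14,311.5778     106,463.4263
P = 2,489.4518.
Convexity = Σ t(t+1)·PV / [P·(1+y)²] = 106,463.4263 / (2,489.4518 × 1.084722) = 39.42559.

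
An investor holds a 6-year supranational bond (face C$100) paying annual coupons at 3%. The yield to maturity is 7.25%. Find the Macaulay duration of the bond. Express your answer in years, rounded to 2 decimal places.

5.52 years

Periodic yield y = 0.0725. Discount each cash flow and weight by its year:
  t   CF        PV=CF/(1+0.0725)^t    t·PV
  1         3.00         2.7972         2.7972
  2         3.00         2.6081         5.2162
  3         3.00         2.4318         7.2954
  4         3.00         2.2674         9.0697
  5         3.00         2.1141        10.5707
  6       103.00        67.6789       406.0735
  Σ                     79.8976       441.0228
Price P = Σ PV = 79.8976.
Macaulay duration = Σ(t·PV) / P = 441.0228 / 79.8976 = 5.51985 years.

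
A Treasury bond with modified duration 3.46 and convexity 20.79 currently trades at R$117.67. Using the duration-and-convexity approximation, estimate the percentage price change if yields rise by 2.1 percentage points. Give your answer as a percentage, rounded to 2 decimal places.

Duration effect: -D_mod·Δy = -3.46 × (+0.021) = -0.072660
Convexity effect: ½·C·(Δy)² = 0.5 × 20.79 × (0.021)² = +0.004584195
ΔP/P ≈ -0.072660 + 0.004584195 = -0.068075805
= -6.8075805%.

-6.81%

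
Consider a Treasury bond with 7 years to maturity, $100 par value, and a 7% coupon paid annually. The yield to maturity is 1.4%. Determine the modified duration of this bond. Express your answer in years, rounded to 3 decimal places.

Periodic yield y = 0.014. First find Macaulay duration:
  t   CF        PV=CF/(1+0.014)^t    t·PV
  1         7.00         6.9034         6.9034
  2         7.00         6.8080        13.6161
  3         7.00         6.7140        20.1421
  4         7.00         6.6213        26.4854
  5         7.00         6.5299        32.6496
  6         7.00         6.4398        38.6386
  7       107.00        97.0774       679.5417
  Σ                    137.0939       817.9769
P = 137.0939; Macaulay duration = 817.9769 / 137.0939 = 5.96655 years.
Modified duration = D_Mac / (1 + y) = 5.96655 / 1.014 = 5.88417 years.

5.884 years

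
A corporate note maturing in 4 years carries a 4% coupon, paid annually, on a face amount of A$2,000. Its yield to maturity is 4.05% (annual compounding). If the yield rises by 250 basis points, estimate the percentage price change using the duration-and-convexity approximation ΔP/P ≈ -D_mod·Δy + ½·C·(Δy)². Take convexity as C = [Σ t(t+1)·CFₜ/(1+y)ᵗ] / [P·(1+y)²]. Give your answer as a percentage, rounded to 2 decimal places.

With y = 0.0405:
  t   CF        PV=CF/(1+0.0405)^t    t·PV        t(t+1)·PV
  1        80.00        76.8861        76.8861         153.7722
  2        80.00        73.8934       147.7869         443.3606
  3        80.00        71.0172       213.0517         852.2068
  4     2,080.00     1,774.5776     7,098.3104      35,491.5521
  Σ                  1,996.3744     7,536.0351      36,940.8917
P = 1,996.3744; D_Mac = 3.77486 yrs; D_mod = 3.62793 yrs; C = 17.09154.
Duration effect: -3.62793 × (+0.025) = -0.090698
Convexity effect: 0.5 × 17.09154 × (0.025)² = +0.0053411
ΔP/P ≈ -0.090698 + 0.0053411 = -0.085357 = -8.5357%.

-8.54%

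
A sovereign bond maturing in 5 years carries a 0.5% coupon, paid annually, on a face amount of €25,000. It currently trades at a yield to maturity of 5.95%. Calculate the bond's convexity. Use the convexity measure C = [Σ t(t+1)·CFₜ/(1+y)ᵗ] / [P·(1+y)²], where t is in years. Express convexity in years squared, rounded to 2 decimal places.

26.32

With y = 0.0595:
  t   CF        PV=CF/(1+0.0595)^t    t·PV        t(t+1)·PV
  1       125.00       117.9802       117.9802         235.9604
  2       125.00       111.3546       222.7092         668.1275
  3       125.00       105.1011       315.3032       1,261.2128
  4       125.00        99.1987       396.7950       1,983.9749
  5    25,125.00    18,819.2047    94,096.0233     564,576.1397
  Σ                 19,252.8392    95,148.8108     568,725.4152
P = 19,252.8392.
Convexity = Σ t(t+1)·PV / [P·(1+y)²] = 568,725.4152 / (19,252.8392 × 1.122540) = 26.31515.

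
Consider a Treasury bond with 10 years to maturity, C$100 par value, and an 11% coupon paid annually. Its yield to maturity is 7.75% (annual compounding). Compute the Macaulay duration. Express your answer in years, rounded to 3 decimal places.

Periodic yield y = 0.0775. Discount each cash flow and weight by its year:
  t   CF        PV=CF/(1+0.0775)^t    t·PV
  1        11.00        10.2088        10.2088
  2        11.00         9.4745        18.9491
  3        11.00         8.7931        26.3792
  4        11.00         8.1606        32.6425
  5        11.00         7.5737        37.8683
  6        11.00         7.0289        42.1736
  7        11.00         6.5234        45.6636
  8        11.00         6.0542        48.4333
  9        11.00         5.6187        50.5685
  10      111.00        52.6199       526.1992
  Σ                    122.0558       839.0861
Price P = Σ PV = 122.0558.
Macaulay duration = Σ(t·PV) / P = 839.0861 / 122.0558 = 6.87461 years.

6.875 years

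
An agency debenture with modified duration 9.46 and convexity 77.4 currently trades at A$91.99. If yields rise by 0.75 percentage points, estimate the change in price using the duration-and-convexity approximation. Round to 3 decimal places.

-A$6.326

Duration effect: -D_mod·Δy = -9.46 × (+0.0075) = -0.070950
Convexity effect: ½·C·(Δy)² = 0.5 × 77.4 × (0.0075)² = +0.002176875
ΔP/P ≈ -0.070950 + 0.002176875 = -0.068773125
ΔP ≈ 91.99 × (-0.068773125) = -6.32643976875.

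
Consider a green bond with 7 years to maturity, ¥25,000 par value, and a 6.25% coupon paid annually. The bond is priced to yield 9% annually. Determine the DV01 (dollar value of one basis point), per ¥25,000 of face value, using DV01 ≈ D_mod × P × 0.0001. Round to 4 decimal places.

Periodic yield y = 0.09.
  t   CF        PV=CF/(1+0.09)^t    t·PV
  1     1,562.50     1,433.4862     1,433.4862
  2     1,562.50     1,315.1250     2,630.2500
  3     1,562.50     1,206.5367     3,619.6101
  4     1,562.50     1,106.9144     4,427.6576
  5     1,562.50     1,015.5178     5,077.5890
  6     1,562.50       931.6677     5,590.0062
  7    26,562.50    14,530.5971   101,714.1799
  Σ                 21,539.8449   124,492.7789
P = 21,539.8449; D_Mac = 5.77965 yrs; D_mod = 5.30243 yrs.
DV01 ≈ 5.30243 × 21,539.8449 × 0.0001 = 11.421356.

¥11.4214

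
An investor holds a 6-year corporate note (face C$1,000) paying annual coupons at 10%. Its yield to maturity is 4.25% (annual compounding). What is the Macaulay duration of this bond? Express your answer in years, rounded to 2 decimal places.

Periodic yield y = 0.0425. Discount each cash flow and weight by its year:
  t   CF        PV=CF/(1+0.0425)^t    t·PV
  1       100.00        95.9233        95.9233
  2       100.00        92.0127       184.0254
  3       100.00        88.2616       264.7848
  4       100.00        84.6634       338.6536
  5       100.00        81.2119       406.0595
  6     1,100.00       856.9122     5,141.4729
  Σ                  1,298.9850     6,430.9196
Price P = Σ PV = 1,298.9850.
Macaulay duration = Σ(t·PV) / P = 6,430.9196 / 1,298.9850 = 4.95073 years.

4.95 years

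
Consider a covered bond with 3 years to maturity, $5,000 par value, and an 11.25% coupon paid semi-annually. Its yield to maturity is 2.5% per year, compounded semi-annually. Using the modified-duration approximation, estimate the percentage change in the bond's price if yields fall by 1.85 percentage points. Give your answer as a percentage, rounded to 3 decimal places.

+4.883%

Periodic yield y = 0.0125. Modified duration first:
  t   CF        PV=CF/(1+0.0125)^t    t·PV
  1       281.25       277.7778       277.7778
  2       281.25       274.3484       548.6968
  3       281.25       270.9614       812.8842
  4       281.25       267.6162     1,070.4648
  5       281.25       264.3123     1,321.5615
  6     5,281.25     4,901.9236    29,411.5414
  Σ                  6,256.9397    33,442.9265
P = 6,256.9397; D_Mac = 5.34493 half-year periods = 2.67247 yrs; D_mod = 2.67247/(1+0.0125) = 2.63947 yrs.
ΔP/P ≈ -D_mod · Δy = -2.63947 × (-0.0185) = +0.048830 = +4.8830%.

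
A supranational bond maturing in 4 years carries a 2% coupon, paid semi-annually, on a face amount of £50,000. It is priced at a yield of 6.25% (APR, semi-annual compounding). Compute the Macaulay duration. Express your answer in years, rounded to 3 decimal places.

3.850 years

Periodic yield y = 0.03125. Discount each cash flow and weight by its period:
  t   CF        PV=CF/(1+0.03125)^t    t·PV
  1       500.00       484.8485       484.8485
  2       500.00       470.1561       940.3122
  3       500.00       455.9090     1,367.7269
  4       500.00       442.0935     1,768.3741
  5       500.00       428.6968     2,143.4838
  6       500.00       415.7059     2,494.2357
  7       500.00       403.1088     2,821.7616
  8    50,500.00    39,480.2311   315,841.8484
  Σ                 42,580.7496   327,862.5911
Price P = Σ PV = 42,580.7496.
Macaulay duration = Σ(t·PV) / P = 327,862.5911 / 42,580.7496 = 7.69978 half-year periods.
In years: 7.69978 / 2 = 3.84989 years.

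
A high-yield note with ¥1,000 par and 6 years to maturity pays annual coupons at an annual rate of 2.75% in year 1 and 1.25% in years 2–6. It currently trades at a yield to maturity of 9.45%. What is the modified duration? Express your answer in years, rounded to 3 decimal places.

Periodic yield y = 0.0945. First find Macaulay duration:
  t   CF        PV=CF/(1+0.0945)^t    t·PV
  1        27.50        25.1256        25.1256
  2        12.50        10.4347        20.8693
  3        12.50         9.5337        28.6012
  4        12.50         8.7106        34.8423
  5        12.50         7.9585        39.7925
  6     1,012.50       588.9798     3,533.8791
  Σ                    650.7429     3,683.1100
P = 650.7429; Macaulay duration = 3,683.1100 / 650.7429 = 5.65985 years.
Modified duration = D_Mac / (1 + y) = 5.65985 / 1.0945 = 5.17118 years.

5.171 years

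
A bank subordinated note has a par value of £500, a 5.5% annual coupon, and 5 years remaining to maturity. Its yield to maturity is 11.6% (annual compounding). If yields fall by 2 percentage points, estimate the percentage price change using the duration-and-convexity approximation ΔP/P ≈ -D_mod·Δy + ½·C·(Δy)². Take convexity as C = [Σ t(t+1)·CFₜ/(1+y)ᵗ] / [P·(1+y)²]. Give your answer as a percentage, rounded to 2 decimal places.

With y = 0.116:
  t   CF        PV=CF/(1+0.116)^t    t·PV        t(t+1)·PV
  1        27.50        24.6416        24.6416          49.2832
  2        27.50        22.0803        44.1605         132.4816
  3        27.50        19.7852        59.3556         237.4222
  4        27.50        17.7287        70.9146         354.5732
  5       527.50       304.7204     1,523.6019       9,141.6112
  Σ                    388.9561     1,722.6742       9,915.3714
P = 388.9561; D_Mac = 4.42897 yrs; D_mod = 3.96861 yrs; C = 20.46822.
Duration effect: -3.96861 × (-0.02) = +0.079372
Convexity effect: 0.5 × 20.46822 × (-0.02)² = +0.0040936
ΔP/P ≈ +0.079372 + 0.0040936 = +0.083466 = +8.3466%.

+8.35%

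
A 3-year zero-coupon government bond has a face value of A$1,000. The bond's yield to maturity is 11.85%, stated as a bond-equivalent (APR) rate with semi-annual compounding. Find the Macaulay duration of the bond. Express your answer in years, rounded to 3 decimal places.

3.000 years

A zero-coupon bond has a single cash flow at maturity, so its Macaulay duration equals its maturity: 3 years.
(Equivalently: 6 semi-annual periods ÷ 2 = 3 years.)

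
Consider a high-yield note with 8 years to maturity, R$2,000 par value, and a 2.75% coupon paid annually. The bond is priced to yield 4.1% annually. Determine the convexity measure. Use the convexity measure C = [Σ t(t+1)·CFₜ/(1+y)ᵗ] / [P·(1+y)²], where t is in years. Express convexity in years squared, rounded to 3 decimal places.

58.192

With y = 0.041:
  t   CF        PV=CF/(1+0.041)^t    t·PV        t(t+1)·PV
  1        55.00        52.8338        52.8338         105.6676
  2        55.00        50.7529       101.5059         304.5177
  3        55.00        48.7540       146.2621         585.0483
  4        55.00        46.8338       187.3354         936.6768
  5        55.00        44.9893       224.9464       1,349.6784
  6        55.00        43.2174       259.3042       1,815.1294
  7        55.00        41.5152       290.6067       2,324.8536
  8     2,055.00     1,490.0677    11,920.5413     107,284.8718
  Σ                  1,818.9642    13,183.3358     114,706.4437
P = 1,818.9642.
Convexity = Σ t(t+1)·PV / [P·(1+y)²] = 114,706.4437 / (1,818.9642 × 1.083681) = 58.19186.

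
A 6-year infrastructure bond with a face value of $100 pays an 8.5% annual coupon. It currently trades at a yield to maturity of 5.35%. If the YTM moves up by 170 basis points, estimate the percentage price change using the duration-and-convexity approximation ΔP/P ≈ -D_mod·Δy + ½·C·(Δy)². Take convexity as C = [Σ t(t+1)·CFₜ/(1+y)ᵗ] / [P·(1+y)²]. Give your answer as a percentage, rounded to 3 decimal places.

With y = 0.0535:
  t   CF        PV=CF/(1+0.0535)^t    t·PV        t(t+1)·PV
  1         8.50         8.0683         8.0683          16.1367
  2         8.50         7.6586        15.3172          45.9516
  3         8.50         7.2697        21.8090          87.2362
  4         8.50         6.9005        27.6020         138.0101
  5         8.50         6.5501        32.7504         196.5022
  6       108.50        79.3638       476.1828       3,333.2799
  Σ                    115.8110       581.7298       3,817.1167
P = 115.8110; D_Mac = 5.02310 yrs; D_mod = 4.76801 yrs; C = 29.69727.
Duration effect: -4.76801 × (+0.017) = -0.081056
Convexity effect: 0.5 × 29.69727 × (0.017)² = +0.0042913
ΔP/P ≈ -0.081056 + 0.0042913 = -0.076765 = -7.6765%.

-7.676%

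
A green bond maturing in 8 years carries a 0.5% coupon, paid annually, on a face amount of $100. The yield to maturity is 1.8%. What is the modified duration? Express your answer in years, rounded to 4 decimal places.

Periodic yield y = 0.018. First find Macaulay duration:
  t   CF        PV=CF/(1+0.018)^t    t·PV
  1         0.50         0.4912         0.4912
  2         0.50         0.4825         0.9649
  3         0.50         0.4739         1.4218
  4         0.50         0.4656         1.8623
  5         0.50         0.4573         2.2867
  6         0.50         0.4492         2.6955
  7         0.50         0.4413         3.0891
  8       100.50        87.1332       697.0659
  Σ                     90.3943       709.8773
P = 90.3943; Macaulay duration = 709.8773 / 90.3943 = 7.85312 years.
Modified duration = D_Mac / (1 + y) = 7.85312 / 1.018 = 7.71427 years.

7.7143 years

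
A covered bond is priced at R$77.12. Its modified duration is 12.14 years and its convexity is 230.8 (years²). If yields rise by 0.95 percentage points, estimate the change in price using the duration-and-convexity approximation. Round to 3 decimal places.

-R$8.091

Duration effect: -D_mod·Δy = -12.14 × (+0.0095) = -0.115330
Convexity effect: ½·C·(Δy)² = 0.5 × 230.8 × (0.0095)² = +0.01041485
ΔP/P ≈ -0.115330 + 0.01041485 = -0.10491515
ΔP ≈ 77.12 × (-0.10491515) = -8.091056368.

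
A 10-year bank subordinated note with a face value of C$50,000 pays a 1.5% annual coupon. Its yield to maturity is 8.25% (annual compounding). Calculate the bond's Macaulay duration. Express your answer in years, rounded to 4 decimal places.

Periodic yield y = 0.0825. Discount each cash flow and weight by its year:
  t   CF        PV=CF/(1+0.0825)^t    t·PV
  1       750.00       692.8406       692.8406
  2       750.00       640.0375     1,280.0751
  3       750.00       591.2587     1,773.7761
  4       750.00       546.1974     2,184.7897
  5       750.00       504.5704     2,522.8518
  6       750.00       466.1158     2,796.6949
  7       750.00       430.5920     3,014.1438
  8       750.00       397.7755     3,182.2039
  9       750.00       367.4600     3,307.1404
  10   50,750.00    22,969.7885   229,697.8850
  Σ                 27,606.6365   250,452.4013
Price P = Σ PV = 27,606.6365.
Macaulay duration = Σ(t·PV) / P = 250,452.4013 / 27,606.6365 = 9.07218 years.

9.0722 years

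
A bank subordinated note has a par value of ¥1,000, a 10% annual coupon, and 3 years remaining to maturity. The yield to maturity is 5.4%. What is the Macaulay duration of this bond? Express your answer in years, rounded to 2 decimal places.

Periodic yield y = 0.054. Discount each cash flow and weight by its year:
  t   CF        PV=CF/(1+0.054)^t    t·PV
  1       100.00        94.8767        94.8767
  2       100.00        90.0158       180.0316
  3     1,100.00       939.4439     2,818.3317
  Σ                  1,124.3364     3,093.2400
Price P = Σ PV = 1,124.3364.
Macaulay duration = Σ(t·PV) / P = 3,093.2400 / 1,124.3364 = 2.75117 years.

2.75 years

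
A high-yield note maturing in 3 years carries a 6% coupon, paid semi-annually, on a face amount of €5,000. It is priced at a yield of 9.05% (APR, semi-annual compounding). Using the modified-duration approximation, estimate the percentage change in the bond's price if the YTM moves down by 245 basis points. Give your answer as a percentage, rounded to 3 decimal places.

Periodic yield y = 0.04525. Modified duration first:
  t   CF        PV=CF/(1+0.04525)^t    t·PV
  1       150.00       143.5063       143.5063
  2       150.00       137.2938       274.5876
  3       150.00       131.3502       394.0506
  4       150.00       125.6639       502.6556
  5       150.00       120.2238       601.1189
  6     5,150.00     3,948.9913    23,693.9475
  Σ                  4,607.0293    25,609.8666
P = 4,607.0293; D_Mac = 5.55887 half-year periods = 2.77943 yrs; D_mod = 2.77943/(1+0.04525) = 2.65911 yrs.
ΔP/P ≈ -D_mod · Δy = -2.65911 × (-0.0245) = +0.065148 = +6.5148%.

+6.515%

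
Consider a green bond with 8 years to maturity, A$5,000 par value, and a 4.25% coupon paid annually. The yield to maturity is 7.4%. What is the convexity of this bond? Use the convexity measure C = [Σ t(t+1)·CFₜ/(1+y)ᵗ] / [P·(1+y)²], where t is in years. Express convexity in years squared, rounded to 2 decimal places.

50.28

With y = 0.074:
  t   CF        PV=CF/(1+0.074)^t    t·PV        t(t+1)·PV
  1       212.50       197.8585       197.8585         395.7169
  2       212.50       184.2258       368.4515       1,105.3546
  3       212.50       171.5324       514.5971       2,058.3885
  4       212.50       159.7136       638.8543       3,194.2713
  5       212.50       148.7091       743.5455       4,461.2728
  6       212.50       138.4628       830.7771       5,815.4394
  7       212.50       128.9226       902.4580       7,219.6641
  8     5,212.50     2,944.5018    23,556.0140     212,004.1261
  Σ                  4,073.9264    27,752.5559     236,254.2338
P = 4,073.9264.
Convexity = Σ t(t+1)·PV / [P·(1+y)²] = 236,254.2338 / (4,073.9264 × 1.153476) = 50.27567.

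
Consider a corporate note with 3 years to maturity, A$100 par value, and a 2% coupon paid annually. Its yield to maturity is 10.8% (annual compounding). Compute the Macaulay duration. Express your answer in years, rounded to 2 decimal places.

2.93 years

Periodic yield y = 0.108. Discount each cash flow and weight by its year:
  t   CF        PV=CF/(1+0.108)^t    t·PV
  1         2.00         1.8051         1.8051
  2         2.00         1.6291         3.2582
  3       102.00        74.9861       224.9584
  Σ                     78.4203       230.0216
Price P = Σ PV = 78.4203.
Macaulay duration = Σ(t·PV) / P = 230.0216 / 78.4203 = 2.93319 years.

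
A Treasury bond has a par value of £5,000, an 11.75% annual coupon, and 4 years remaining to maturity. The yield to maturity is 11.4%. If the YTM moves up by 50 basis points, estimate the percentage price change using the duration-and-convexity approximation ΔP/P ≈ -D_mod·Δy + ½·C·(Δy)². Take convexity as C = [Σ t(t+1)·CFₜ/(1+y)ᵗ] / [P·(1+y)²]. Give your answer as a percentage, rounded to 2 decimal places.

-1.52%

With y = 0.114:
  t   CF        PV=CF/(1+0.114)^t    t·PV        t(t+1)·PV
  1       587.50       527.3788       527.3788       1,054.7576
  2       587.50       473.4101       946.8201       2,840.4604
  3       587.50       424.9642     1,274.8925       5,099.5698
  4     5,587.50     3,628.0793    14,512.3173      72,561.5863
  Σ                  5,053.8324    17,261.4087      81,556.3742
P = 5,053.8324; D_Mac = 3.41551 yrs; D_mod = 3.06599 yrs; C = 13.00369.
Duration effect: -3.06599 × (+0.005) = -0.015330
Convexity effect: 0.5 × 13.00369 × (0.005)² = +0.0001625
ΔP/P ≈ -0.015330 + 0.0001625 = -0.015167 = -1.5167%.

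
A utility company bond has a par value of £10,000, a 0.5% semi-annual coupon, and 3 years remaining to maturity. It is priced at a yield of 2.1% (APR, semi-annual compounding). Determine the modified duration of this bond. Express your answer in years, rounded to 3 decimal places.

2.950 years

Periodic yield y = 0.0105. First find Macaulay duration:
  t   CF        PV=CF/(1+0.0105)^t    t·PV
  1        25.00        24.7402        24.7402
  2        25.00        24.4832        48.9663
  3        25.00        24.2288        72.6863
  4        25.00        23.9770        95.9080
  5        25.00        23.7279       118.6393
  6    10,025.00     9,416.0005    56,496.0032
  Σ                  9,537.1575    56,856.9432
P = 9,537.1575; Macaulay duration = 56,856.9432 / 9,537.1575 = 5.96162 half-year periods = 2.98081 years.
Modified duration = D_Mac / (1 + y) = 2.98081 / 1.0105 = 2.94984 years.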